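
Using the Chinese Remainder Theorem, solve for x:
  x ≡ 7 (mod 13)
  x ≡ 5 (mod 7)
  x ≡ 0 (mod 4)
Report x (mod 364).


Moduli 13, 7, 4 are pairwise coprime; by CRT there is a unique solution modulo M = 13 · 7 · 4 = 364.
Solve pairwise, accumulating the modulus:
  Start with x ≡ 7 (mod 13).
  Combine with x ≡ 5 (mod 7): since gcd(13, 7) = 1, we get a unique residue mod 91.
    Write x = 7 + 13·t and substitute into x ≡ 5 (mod 7): 13·t ≡ 5 − 7 = -2 (mod 7).
    Reduce coefficients mod 7: 6·t ≡ 5 (mod 7).
    The inverse of 6 mod 7 is 6 (since 6·6 = 36 = 5·7 + 1), so t ≡ 6·5 = 30 ≡ 2 (mod 7).
    Then x = 7 + 13·2 = 33, valid modulo lcm(13, 7) = 91: x ≡ 33 (mod 91).
  Combine with x ≡ 0 (mod 4): since gcd(91, 4) = 1, we get a unique residue mod 364.
    Write x = 33 + 91·t and substitute into x ≡ 0 (mod 4): 91·t ≡ 0 − 33 = -33 (mod 4).
    Reduce coefficients mod 4: 3·t ≡ 3 (mod 4).
    The inverse of 3 mod 4 is 3 (since 3·3 = 9 = 2·4 + 1), so t ≡ 3·3 = 9 ≡ 1 (mod 4).
    Then x = 33 + 91·1 = 124, valid modulo lcm(91, 4) = 364: x ≡ 124 (mod 364).
Verify: 124 mod 13 = 7 ✓, 124 mod 7 = 5 ✓, 124 mod 4 = 0 ✓.

x ≡ 124 (mod 364).


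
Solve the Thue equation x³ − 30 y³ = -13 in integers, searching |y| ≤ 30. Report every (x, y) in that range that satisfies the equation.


The equation is x³ - 30y³ = -13. For fixed y, x³ = 30·y³ − 13, so a solution requires the RHS to be a perfect cube.
Strategy: iterate y from -30 to 30, compute RHS = 30·y³ − 13, and check whether it is a (positive or negative) perfect cube.
Check small values of y:
  y = 0: RHS = -13 is not a perfect cube.
  y = 1: RHS = 17 is not a perfect cube.
  y = -1: RHS = -43 is not a perfect cube.
  y = 2: RHS = 227 is not a perfect cube.
  y = -2: RHS = -253 is not a perfect cube.
  y = 3: RHS = 797 is not a perfect cube.
  y = -3: RHS = -823 is not a perfect cube.
Continuing the search up to |y| = 30 finds no solutions either.
No (x, y) in the scanned range satisfies the equation.

No integer solutions with |y| ≤ 30.


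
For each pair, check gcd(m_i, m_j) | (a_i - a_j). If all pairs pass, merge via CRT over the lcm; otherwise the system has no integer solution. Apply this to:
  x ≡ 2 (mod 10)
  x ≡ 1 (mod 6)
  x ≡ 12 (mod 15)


Moduli 10, 6, 15 are not pairwise coprime, so CRT works modulo lcm(m_i) when all pairwise compatibility conditions hold.
Pairwise compatibility: gcd(m_i, m_j) must divide a_i - a_j for every pair.
Merge one congruence at a time:
  Start: x ≡ 2 (mod 10).
  Combine with x ≡ 1 (mod 6): gcd(10, 6) = 2, and 1 - 2 = -1 is NOT divisible by 2.
    ⇒ system is inconsistent (no integer solution).

No solution (the system is inconsistent).


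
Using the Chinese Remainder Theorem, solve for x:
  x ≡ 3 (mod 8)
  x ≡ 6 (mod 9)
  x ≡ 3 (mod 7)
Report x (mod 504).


Moduli 8, 9, 7 are pairwise coprime; by CRT there is a unique solution modulo M = 8 · 9 · 7 = 504.
Solve pairwise, accumulating the modulus:
  Start with x ≡ 3 (mod 8).
  Combine with x ≡ 6 (mod 9): since gcd(8, 9) = 1, we get a unique residue mod 72.
    Write x = 3 + 8·t and substitute into x ≡ 6 (mod 9): 8·t ≡ 6 − 3 = 3 (mod 9).
    The inverse of 8 mod 9 is 8 (since 8·8 = 64 = 7·9 + 1), so t ≡ 8·3 = 24 ≡ 6 (mod 9).
    Then x = 3 + 8·6 = 51, valid modulo lcm(8, 9) = 72: x ≡ 51 (mod 72).
  Combine with x ≡ 3 (mod 7): since gcd(72, 7) = 1, we get a unique residue mod 504.
    Write x = 51 + 72·t and substitute into x ≡ 3 (mod 7): 72·t ≡ 3 − 51 = -48 (mod 7).
    Reduce coefficients mod 7: 2·t ≡ 1 (mod 7).
    The inverse of 2 mod 7 is 4 (since 2·4 = 8 = 1·7 + 1), so t ≡ 4·1 = 4 ≡ 4 (mod 7).
    Then x = 51 + 72·4 = 339, valid modulo lcm(72, 7) = 504: x ≡ 339 (mod 504).
Verify: 339 mod 8 = 3 ✓, 339 mod 9 = 6 ✓, 339 mod 7 = 3 ✓.

x ≡ 339 (mod 504).


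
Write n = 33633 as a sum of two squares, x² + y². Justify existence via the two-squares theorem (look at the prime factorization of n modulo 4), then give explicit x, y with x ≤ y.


Step 1: Factor n = 33633 = 3^2 · 37 · 101.
Step 2: Check the mod-4 condition on each prime factor: 3 ≡ 3 (mod 4), exponent 2 (must be even); 37 ≡ 1 (mod 4), exponent 1; 101 ≡ 1 (mod 4), exponent 1.
All primes ≡ 3 (mod 4) appear to even exponent (or don't appear), so by the two-squares theorem n IS expressible as a sum of two squares.
Step 3: Build a representation. Group n = k² · m with k = 3 and m = 37 · 101 = 3737 (a product of primes ≡ 1 (mod 4)); a representation of m scales to one of n via (k·x)² + (k·y)² = k²(x² + y²). Each prime p ≡ 1 (mod 4) is itself a sum of two squares; find a² by testing p − a² for a perfect square:
  37: 37 − 1² = 36 = 6² ⇒ 37 = 1² + 6².
  101: 101 − 1² = 100 = 10² ⇒ 101 = 1² + 10².
  Combine using the Brahmagupta–Fibonacci identity (a² + b²)(c² + d²) = (ac − bd)² + (ad + bc)² = (ac + bd)² + (ad − bc)²:
  37 · 101 = 3737: from (1² + 6²)(1² + 10²), take (1·1 − 6·10, 1·10 + 6·1) = (1 − 60, 10 + 6) = (-59, 16); dropping signs (only squares matter) gives (59, 16); check 59² + 16² = 3481 + 256 = 3737 ✓.
  Scale by k = 3: (3·59, 3·16) = (177, 48).
Step 4: Order so x ≤ y and verify: 48² + 177² = 2304 + 31329 = 33633 = n. ✓

n = 33633 = 48² + 177² (one valid representation with x ≤ y).


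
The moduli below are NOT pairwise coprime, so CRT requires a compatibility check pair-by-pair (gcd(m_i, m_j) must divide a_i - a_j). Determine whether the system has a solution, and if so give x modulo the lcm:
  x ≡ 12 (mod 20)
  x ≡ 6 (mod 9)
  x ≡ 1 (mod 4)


Moduli 20, 9, 4 are not pairwise coprime, so CRT works modulo lcm(m_i) when all pairwise compatibility conditions hold.
Pairwise compatibility: gcd(m_i, m_j) must divide a_i - a_j for every pair.
Merge one congruence at a time:
  Start: x ≡ 12 (mod 20).
  Combine with x ≡ 6 (mod 9): gcd(20, 9) = 1; 6 - 12 = -6, which IS divisible by 1, so compatible.
    Write x = 12 + 20·t and substitute into x ≡ 6 (mod 9): 20·t ≡ 6 − 12 = -6 (mod 9).
    Reduce coefficients mod 9: 2·t ≡ 3 (mod 9).
    The inverse of 2 mod 9 is 5 (since 2·5 = 10 = 1·9 + 1), so t ≡ 5·3 = 15 ≡ 6 (mod 9).
    Then x = 12 + 20·6 = 132, valid modulo lcm(20, 9) = 180: x ≡ 132 (mod 180).
  Combine with x ≡ 1 (mod 4): gcd(180, 4) = 4, and 1 - 132 = -131 is NOT divisible by 4.
    ⇒ system is inconsistent (no integer solution).

No solution (the system is inconsistent).


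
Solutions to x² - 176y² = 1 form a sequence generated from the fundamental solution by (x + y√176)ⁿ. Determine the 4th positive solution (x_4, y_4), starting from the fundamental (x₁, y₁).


Step 1: Find the fundamental solution (x₁, y₁) of x² - 176y² = 1.
  Expand √176 as a continued fraction. a₀ = ⌊√176⌋ = 13; iterate m_{k+1} = d_k·a_k − m_k, d_{k+1} = (176 − m_{k+1}²)/d_k, a_{k+1} = ⌊(a₀ + m_{k+1})/d_{k+1}⌋ (starting m₀ = 0, d₀ = 1), with convergents p_k = a_k·p_{k-1} + p_{k-2}, q_k = a_k·q_{k-1} + q_{k-2} (p₋₁ = 1, q₋₁ = 0):
  k = 0: a₀ = 13; p₀/q₀ = 13/1; p₀² − 176·q₀² = 169 − 176 = -7.
  k = 1: m = 13, d = 7, a = ⌊(13 + 13)/7⌋ = 3; p/q = (3·13 + 1)/(3·1 + 0) = 40/3; p² − 176·q² = 1600 − 1584 = 16.
  k = 2: m = 8, d = 16, a = ⌊(13 + 8)/16⌋ = 1; p/q = (1·40 + 13)/(1·3 + 1) = 53/4; p² − 176·q² = 2809 − 2816 = -7.
  k = 3: m = 8, d = 7, a = ⌊(13 + 8)/7⌋ = 3; p/q = (3·53 + 40)/(3·4 + 3) = 199/15; p² − 176·q² = 39601 − 39600 = 1.
  The first convergent with p² − 176·q² = 1 gives the fundamental solution (x₁, y₁) = (199, 15).
Step 2: Apply the recurrence (x_{n+1}, y_{n+1}) = (x₁x_n + 176y₁y_n, x₁y_n + y₁x_n) repeatedly.
  From (x_1, y_1) = (199, 15): x_2 = 199·199 + 176·15·15 = 79201; y_2 = 199·15 + 15·199 = 5970.
  From (x_2, y_2) = (79201, 5970): x_3 = 199·79201 + 176·15·5970 = 31521799; y_3 = 199·5970 + 15·79201 = 2376045.
  From (x_3, y_3) = (31521799, 2376045): x_4 = 199·31521799 + 176·15·2376045 = 12545596801; y_4 = 199·2376045 + 15·31521799 = 945659940.
Step 3: Verify x_4² - 176·y_4² = 157391999093261433601 - 157391999093261433600 = 1 (should be 1). ✓

(x_1, y_1) = (199, 15); (x_4, y_4) = (12545596801, 945659940).


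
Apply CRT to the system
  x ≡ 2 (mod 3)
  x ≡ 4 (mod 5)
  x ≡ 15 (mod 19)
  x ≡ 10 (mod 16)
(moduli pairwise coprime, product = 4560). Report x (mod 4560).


Product of moduli M = 3 · 5 · 19 · 16 = 4560.
Merge one congruence at a time:
  Start: x ≡ 2 (mod 3).
  Combine with x ≡ 4 (mod 5); new modulus lcm = 15.
    Write x = 2 + 3·t and substitute into x ≡ 4 (mod 5): 3·t ≡ 4 − 2 = 2 (mod 5).
    The inverse of 3 mod 5 is 2 (since 3·2 = 6 = 1·5 + 1), so t ≡ 2·2 = 4 ≡ 4 (mod 5).
    Then x = 2 + 3·4 = 14, valid modulo lcm(3, 5) = 15: x ≡ 14 (mod 15).
  Combine with x ≡ 15 (mod 19); new modulus lcm = 285.
    Write x = 14 + 15·t and substitute into x ≡ 15 (mod 19): 15·t ≡ 15 − 14 = 1 (mod 19).
    The inverse of 15 mod 19 is 14 (since 15·14 = 210 = 11·19 + 1), so t ≡ 14·1 = 14 ≡ 14 (mod 19).
    Then x = 14 + 15·14 = 224, valid modulo lcm(15, 19) = 285: x ≡ 224 (mod 285).
  Combine with x ≡ 10 (mod 16); new modulus lcm = 4560.
    Write x = 224 + 285·t and substitute into x ≡ 10 (mod 16): 285·t ≡ 10 − 224 = -214 (mod 16).
    Reduce coefficients mod 16: 13·t ≡ 10 (mod 16).
    The inverse of 13 mod 16 is 5 (since 13·5 = 65 = 4·16 + 1), so t ≡ 5·10 = 50 ≡ 2 (mod 16).
    Then x = 224 + 285·2 = 794, valid modulo lcm(285, 16) = 4560: x ≡ 794 (mod 4560).
Verify against each original: 794 mod 3 = 2, 794 mod 5 = 4, 794 mod 19 = 15, 794 mod 16 = 10.

x ≡ 794 (mod 4560).


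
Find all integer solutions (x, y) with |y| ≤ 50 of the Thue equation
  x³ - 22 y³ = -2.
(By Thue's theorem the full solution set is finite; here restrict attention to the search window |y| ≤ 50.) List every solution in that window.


The equation is x³ - 22y³ = -2. For fixed y, x³ = 22·y³ − 2, so a solution requires the RHS to be a perfect cube.
Strategy: iterate y from -50 to 50, compute RHS = 22·y³ − 2, and check whether it is a (positive or negative) perfect cube.
Check small values of y:
  y = 0: RHS = -2 is not a perfect cube.
  y = 1: RHS = 20 is not a perfect cube.
  y = -1: RHS = -24 is not a perfect cube.
  y = 2: RHS = 174 is not a perfect cube.
  y = -2: RHS = -178 is not a perfect cube.
  y = 3: RHS = 592 is not a perfect cube.
  y = -3: RHS = -596 is not a perfect cube.
Continuing the search up to |y| = 50 finds no solutions either.
No (x, y) in the scanned range satisfies the equation.

No integer solutions with |y| ≤ 50.


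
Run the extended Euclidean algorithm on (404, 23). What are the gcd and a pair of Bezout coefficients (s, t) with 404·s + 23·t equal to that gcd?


Euclidean algorithm on (404, 23) — divide until remainder is 0:
  404 = 17 · 23 + 13
  23 = 1 · 13 + 10
  13 = 1 · 10 + 3
  10 = 3 · 3 + 1
  3 = 3 · 1 + 0
gcd(404, 23) = 1.
Track Bezout coefficients alongside the remainders: start with r₀ = 404 = a·1 + b·0 (s = 1, t = 0) and r₁ = 23 = a·0 + b·1 (s = 0, t = 1); each new remainder r_{k+1} = r_{k-1} − q_k·r_k inherits s_{k+1} = s_{k-1} − q_k·s_k, t_{k+1} = t_{k-1} − q_k·t_k, so r_k = a·s_k + b·t_k at every step:
  q = 17: r = 13, s = 1 − 17·0 = 1, t = 0 − 17·1 = -17  (check: 404·1 + 23·(-17) = 13)
  q = 1: r = 10, s = 0 − 1·1 = -1, t = 1 − 1·(-17) = 18  (check: 404·(-1) + 23·18 = 10)
  q = 1: r = 3, s = 1 − 1·(-1) = 2, t = -17 − 1·18 = -35  (check: 404·2 + 23·(-35) = 3)
  q = 3: r = 1, s = -1 − 3·2 = -7, t = 18 − 3·(-35) = 123  (check: 404·(-7) + 23·123 = 1)
The row with r = 1 (the gcd) gives the Bezout coefficients s = -7, t = 123.
Result: 404 · (-7) + 23 · (123) = 1.

gcd(404, 23) = 1; s = -7, t = 123 (check: 404·(-7) + 23·123 = 1).


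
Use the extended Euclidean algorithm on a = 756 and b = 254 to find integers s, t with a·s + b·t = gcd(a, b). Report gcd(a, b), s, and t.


Euclidean algorithm on (756, 254) — divide until remainder is 0:
  756 = 2 · 254 + 248
  254 = 1 · 248 + 6
  248 = 41 · 6 + 2
  6 = 3 · 2 + 0
gcd(756, 254) = 2.
Track Bezout coefficients alongside the remainders: start with r₀ = 756 = a·1 + b·0 (s = 1, t = 0) and r₁ = 254 = a·0 + b·1 (s = 0, t = 1); each new remainder r_{k+1} = r_{k-1} − q_k·r_k inherits s_{k+1} = s_{k-1} − q_k·s_k, t_{k+1} = t_{k-1} − q_k·t_k, so r_k = a·s_k + b·t_k at every step:
  q = 2: r = 248, s = 1 − 2·0 = 1, t = 0 − 2·1 = -2  (check: 756·1 + 254·(-2) = 248)
  q = 1: r = 6, s = 0 − 1·1 = -1, t = 1 − 1·(-2) = 3  (check: 756·(-1) + 254·3 = 6)
  q = 41: r = 2, s = 1 − 41·(-1) = 42, t = -2 − 41·3 = -125  (check: 756·42 + 254·(-125) = 2)
The row with r = 2 (the gcd) gives the Bezout coefficients s = 42, t = -125.
Result: 756 · (42) + 254 · (-125) = 2.

gcd(756, 254) = 2; s = 42, t = -125 (check: 756·42 + 254·(-125) = 2).


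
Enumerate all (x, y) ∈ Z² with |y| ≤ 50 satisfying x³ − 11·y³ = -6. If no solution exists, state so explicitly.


The equation is x³ - 11y³ = -6. For fixed y, x³ = 11·y³ − 6, so a solution requires the RHS to be a perfect cube.
Strategy: iterate y from -50 to 50, compute RHS = 11·y³ − 6, and check whether it is a (positive or negative) perfect cube.
Check small values of y:
  y = 0: RHS = -6 is not a perfect cube.
  y = 1: RHS = 5 is not a perfect cube.
  y = -1: RHS = -17 is not a perfect cube.
  y = 2: RHS = 82 is not a perfect cube.
  y = -2: RHS = -94 is not a perfect cube.
  y = 3: RHS = 291 is not a perfect cube.
  y = -3: RHS = -303 is not a perfect cube.
Continuing the search up to |y| = 50 finds no solutions either.
No (x, y) in the scanned range satisfies the equation.

No integer solutions with |y| ≤ 50.


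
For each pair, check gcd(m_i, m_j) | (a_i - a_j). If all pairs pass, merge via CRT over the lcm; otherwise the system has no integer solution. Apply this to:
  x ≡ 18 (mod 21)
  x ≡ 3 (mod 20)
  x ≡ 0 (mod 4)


Moduli 21, 20, 4 are not pairwise coprime, so CRT works modulo lcm(m_i) when all pairwise compatibility conditions hold.
Pairwise compatibility: gcd(m_i, m_j) must divide a_i - a_j for every pair.
Merge one congruence at a time:
  Start: x ≡ 18 (mod 21).
  Combine with x ≡ 3 (mod 20): gcd(21, 20) = 1; 3 - 18 = -15, which IS divisible by 1, so compatible.
    Write x = 18 + 21·t and substitute into x ≡ 3 (mod 20): 21·t ≡ 3 − 18 = -15 (mod 20).
    Reduce coefficients mod 20: 1·t ≡ 5 (mod 20).
    So t ≡ 5 (mod 20).
    Then x = 18 + 21·5 = 123, valid modulo lcm(21, 20) = 420: x ≡ 123 (mod 420).
  Combine with x ≡ 0 (mod 4): gcd(420, 4) = 4, and 0 - 123 = -123 is NOT divisible by 4.
    ⇒ system is inconsistent (no integer solution).

No solution (the system is inconsistent).


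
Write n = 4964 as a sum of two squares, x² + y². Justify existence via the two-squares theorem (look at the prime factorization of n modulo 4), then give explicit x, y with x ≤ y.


Step 1: Factor n = 4964 = 2^2 · 17 · 73.
Step 2: Check the mod-4 condition on each prime factor: 2 = 2 (special); 17 ≡ 1 (mod 4), exponent 1; 73 ≡ 1 (mod 4), exponent 1.
All primes ≡ 3 (mod 4) appear to even exponent (or don't appear), so by the two-squares theorem n IS expressible as a sum of two squares.
Step 3: Build a representation. Group n = k² · m with k = 2 and m = 17 · 73 = 1241 (a product of primes ≡ 1 (mod 4)); a representation of m scales to one of n via (k·x)² + (k·y)² = k²(x² + y²). Each prime p ≡ 1 (mod 4) is itself a sum of two squares; find a² by testing p − a² for a perfect square:
  17: 17 − 1² = 16 = 4² ⇒ 17 = 1² + 4².
  73: 73 − 1² = 72, 73 − 2² = 69, 73 − 3² = 64 = 8² ⇒ 73 = 3² + 8².
  Combine using the Brahmagupta–Fibonacci identity (a² + b²)(c² + d²) = (ac − bd)² + (ad + bc)² = (ac + bd)² + (ad − bc)²:
  17 · 73 = 1241: from (1² + 4²)(3² + 8²), take (1·3 − 4·8, 1·8 + 4·3) = (3 − 32, 8 + 12) = (-29, 20); dropping signs (only squares matter) gives (29, 20); check 29² + 20² = 841 + 400 = 1241 ✓.
  Scale by k = 2: (2·29, 2·20) = (58, 40).
Step 4: Order so x ≤ y and verify: 40² + 58² = 1600 + 3364 = 4964 = n. ✓

n = 4964 = 40² + 58² (one valid representation with x ≤ y).


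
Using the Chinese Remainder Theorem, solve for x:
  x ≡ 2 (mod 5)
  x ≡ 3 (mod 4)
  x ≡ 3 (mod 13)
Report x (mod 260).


Moduli 5, 4, 13 are pairwise coprime; by CRT there is a unique solution modulo M = 5 · 4 · 13 = 260.
Solve pairwise, accumulating the modulus:
  Start with x ≡ 2 (mod 5).
  Combine with x ≡ 3 (mod 4): since gcd(5, 4) = 1, we get a unique residue mod 20.
    Write x = 2 + 5·t and substitute into x ≡ 3 (mod 4): 5·t ≡ 3 − 2 = 1 (mod 4).
    Reduce coefficients mod 4: 1·t ≡ 1 (mod 4).
    So t ≡ 1 (mod 4).
    Then x = 2 + 5·1 = 7, valid modulo lcm(5, 4) = 20: x ≡ 7 (mod 20).
  Combine with x ≡ 3 (mod 13): since gcd(20, 13) = 1, we get a unique residue mod 260.
    Write x = 7 + 20·t and substitute into x ≡ 3 (mod 13): 20·t ≡ 3 − 7 = -4 (mod 13).
    Reduce coefficients mod 13: 7·t ≡ 9 (mod 13).
    The inverse of 7 mod 13 is 2 (since 7·2 = 14 = 1·13 + 1), so t ≡ 2·9 = 18 ≡ 5 (mod 13).
    Then x = 7 + 20·5 = 107, valid modulo lcm(20, 13) = 260: x ≡ 107 (mod 260).
Verify: 107 mod 5 = 2 ✓, 107 mod 4 = 3 ✓, 107 mod 13 = 3 ✓.

x ≡ 107 (mod 260).


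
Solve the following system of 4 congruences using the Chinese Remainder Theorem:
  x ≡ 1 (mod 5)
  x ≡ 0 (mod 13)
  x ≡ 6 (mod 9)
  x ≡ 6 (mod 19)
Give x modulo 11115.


Product of moduli M = 5 · 13 · 9 · 19 = 11115.
Merge one congruence at a time:
  Start: x ≡ 1 (mod 5).
  Combine with x ≡ 0 (mod 13); new modulus lcm = 65.
    Write x = 1 + 5·t and substitute into x ≡ 0 (mod 13): 5·t ≡ 0 − 1 = -1 (mod 13).
    Reduce coefficients mod 13: 5·t ≡ 12 (mod 13).
    The inverse of 5 mod 13 is 8 (since 5·8 = 40 = 3·13 + 1), so t ≡ 8·12 = 96 ≡ 5 (mod 13).
    Then x = 1 + 5·5 = 26, valid modulo lcm(5, 13) = 65: x ≡ 26 (mod 65).
  Combine with x ≡ 6 (mod 9); new modulus lcm = 585.
    Write x = 26 + 65·t and substitute into x ≡ 6 (mod 9): 65·t ≡ 6 − 26 = -20 (mod 9).
    Reduce coefficients mod 9: 2·t ≡ 7 (mod 9).
    The inverse of 2 mod 9 is 5 (since 2·5 = 10 = 1·9 + 1), so t ≡ 5·7 = 35 ≡ 8 (mod 9).
    Then x = 26 + 65·8 = 546, valid modulo lcm(65, 9) = 585: x ≡ 546 (mod 585).
  Combine with x ≡ 6 (mod 19); new modulus lcm = 11115.
    Write x = 546 + 585·t and substitute into x ≡ 6 (mod 19): 585·t ≡ 6 − 546 = -540 (mod 19).
    Reduce coefficients mod 19: 15·t ≡ 11 (mod 19).
    The inverse of 15 mod 19 is 14 (since 15·14 = 210 = 11·19 + 1), so t ≡ 14·11 = 154 ≡ 2 (mod 19).
    Then x = 546 + 585·2 = 1716, valid modulo lcm(585, 19) = 11115: x ≡ 1716 (mod 11115).
Verify against each original: 1716 mod 5 = 1, 1716 mod 13 = 0, 1716 mod 9 = 6, 1716 mod 19 = 6.

x ≡ 1716 (mod 11115).


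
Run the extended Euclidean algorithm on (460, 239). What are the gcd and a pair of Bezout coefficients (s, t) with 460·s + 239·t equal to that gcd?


Euclidean algorithm on (460, 239) — divide until remainder is 0:
  460 = 1 · 239 + 221
  239 = 1 · 221 + 18
  221 = 12 · 18 + 5
  18 = 3 · 5 + 3
  5 = 1 · 3 + 2
  3 = 1 · 2 + 1
  2 = 2 · 1 + 0
gcd(460, 239) = 1.
Track Bezout coefficients alongside the remainders: start with r₀ = 460 = a·1 + b·0 (s = 1, t = 0) and r₁ = 239 = a·0 + b·1 (s = 0, t = 1); each new remainder r_{k+1} = r_{k-1} − q_k·r_k inherits s_{k+1} = s_{k-1} − q_k·s_k, t_{k+1} = t_{k-1} − q_k·t_k, so r_k = a·s_k + b·t_k at every step:
  q = 1: r = 221, s = 1 − 1·0 = 1, t = 0 − 1·1 = -1  (check: 460·1 + 239·(-1) = 221)
  q = 1: r = 18, s = 0 − 1·1 = -1, t = 1 − 1·(-1) = 2  (check: 460·(-1) + 239·2 = 18)
  q = 12: r = 5, s = 1 − 12·(-1) = 13, t = -1 − 12·2 = -25  (check: 460·13 + 239·(-25) = 5)
  q = 3: r = 3, s = -1 − 3·13 = -40, t = 2 − 3·(-25) = 77  (check: 460·(-40) + 239·77 = 3)
  q = 1: r = 2, s = 13 − 1·(-40) = 53, t = -25 − 1·77 = -102  (check: 460·53 + 239·(-102) = 2)
  q = 1: r = 1, s = -40 − 1·53 = -93, t = 77 − 1·(-102) = 179  (check: 460·(-93) + 239·179 = 1)
The row with r = 1 (the gcd) gives the Bezout coefficients s = -93, t = 179.
Result: 460 · (-93) + 239 · (179) = 1.

gcd(460, 239) = 1; s = -93, t = 179 (check: 460·(-93) + 239·179 = 1).


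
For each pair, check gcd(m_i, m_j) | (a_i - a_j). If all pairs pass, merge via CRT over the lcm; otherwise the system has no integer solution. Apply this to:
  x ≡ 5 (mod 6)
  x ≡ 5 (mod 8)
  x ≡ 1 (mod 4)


Moduli 6, 8, 4 are not pairwise coprime, so CRT works modulo lcm(m_i) when all pairwise compatibility conditions hold.
Pairwise compatibility: gcd(m_i, m_j) must divide a_i - a_j for every pair.
Merge one congruence at a time:
  Start: x ≡ 5 (mod 6).
  Combine with x ≡ 5 (mod 8): gcd(6, 8) = 2; 5 - 5 = 0, which IS divisible by 2, so compatible.
    Write x = 5 + 6·t and substitute into x ≡ 5 (mod 8): 6·t ≡ 5 − 5 = 0 (mod 8).
    Divide the congruence (and modulus) by g = 2: 3·t ≡ 0 (mod 4).
    The inverse of 3 mod 4 is 3 (since 3·3 = 9 = 2·4 + 1), so t ≡ 3·0 = 0 ≡ 0 (mod 4).
    Then x = 5 + 6·0 = 5, valid modulo lcm(6, 8) = 24: x ≡ 5 (mod 24).
  Combine with x ≡ 1 (mod 4): gcd(24, 4) = 4; 1 - 5 = -4, which IS divisible by 4, so compatible.
    Write x = 5 + 24·t and substitute into x ≡ 1 (mod 4): 24·t ≡ 1 − 5 = -4 (mod 4).
    Divide the congruence (and modulus) by g = 4: 6·t ≡ -1 (mod 1).
    Modulo 1 every t works; take t = 0.
    Then x = 5 + 24·0 = 5, valid modulo lcm(24, 4) = 24: x ≡ 5 (mod 24).
Verify: 5 mod 6 = 5, 5 mod 8 = 5, 5 mod 4 = 1.

x ≡ 5 (mod 24).


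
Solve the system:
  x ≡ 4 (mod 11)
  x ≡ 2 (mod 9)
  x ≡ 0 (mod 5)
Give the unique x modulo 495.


Moduli 11, 9, 5 are pairwise coprime; by CRT there is a unique solution modulo M = 11 · 9 · 5 = 495.
Solve pairwise, accumulating the modulus:
  Start with x ≡ 4 (mod 11).
  Combine with x ≡ 2 (mod 9): since gcd(11, 9) = 1, we get a unique residue mod 99.
    Write x = 4 + 11·t and substitute into x ≡ 2 (mod 9): 11·t ≡ 2 − 4 = -2 (mod 9).
    Reduce coefficients mod 9: 2·t ≡ 7 (mod 9).
    The inverse of 2 mod 9 is 5 (since 2·5 = 10 = 1·9 + 1), so t ≡ 5·7 = 35 ≡ 8 (mod 9).
    Then x = 4 + 11·8 = 92, valid modulo lcm(11, 9) = 99: x ≡ 92 (mod 99).
  Combine with x ≡ 0 (mod 5): since gcd(99, 5) = 1, we get a unique residue mod 495.
    Write x = 92 + 99·t and substitute into x ≡ 0 (mod 5): 99·t ≡ 0 − 92 = -92 (mod 5).
    Reduce coefficients mod 5: 4·t ≡ 3 (mod 5).
    The inverse of 4 mod 5 is 4 (since 4·4 = 16 = 3·5 + 1), so t ≡ 4·3 = 12 ≡ 2 (mod 5).
    Then x = 92 + 99·2 = 290, valid modulo lcm(99, 5) = 495: x ≡ 290 (mod 495).
Verify: 290 mod 11 = 4 ✓, 290 mod 9 = 2 ✓, 290 mod 5 = 0 ✓.

x ≡ 290 (mod 495).


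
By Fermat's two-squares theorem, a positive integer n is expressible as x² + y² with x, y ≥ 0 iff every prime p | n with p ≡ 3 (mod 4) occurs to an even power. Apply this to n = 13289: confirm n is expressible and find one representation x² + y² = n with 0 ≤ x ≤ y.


Step 1: Factor n = 13289 = 97 · 137.
Step 2: Check the mod-4 condition on each prime factor: 97 ≡ 1 (mod 4), exponent 1; 137 ≡ 1 (mod 4), exponent 1.
All primes ≡ 3 (mod 4) appear to even exponent (or don't appear), so by the two-squares theorem n IS expressible as a sum of two squares.
Step 3: Build a representation. Here n = 97 · 137 is a product of primes ≡ 1 (mod 4). Each prime p ≡ 1 (mod 4) is itself a sum of two squares; find a² by testing p − a² for a perfect square:
  97: 97 − 1² = 96, 97 − 2² = 93, 97 − 3² = 88, 97 − 4² = 81 = 9² ⇒ 97 = 4² + 9².
  137: 137 − 1² = 136, 137 − 2² = 133, 137 − 3² = 128, 137 − 4² = 121 = 11² ⇒ 137 = 4² + 11².
  Combine using the Brahmagupta–Fibonacci identity (a² + b²)(c² + d²) = (ac − bd)² + (ad + bc)² = (ac + bd)² + (ad − bc)²:
  97 · 137 = 13289: from (4² + 9²)(4² + 11²), take (4·4 − 9·11, 4·11 + 9·4) = (16 − 99, 44 + 36) = (-83, 80); dropping signs (only squares matter) gives (83, 80); check 83² + 80² = 6889 + 6400 = 13289 ✓.
Step 4: Order so x ≤ y and verify: 80² + 83² = 6400 + 6889 = 13289 = n. ✓

n = 13289 = 80² + 83² (one valid representation with x ≤ y).


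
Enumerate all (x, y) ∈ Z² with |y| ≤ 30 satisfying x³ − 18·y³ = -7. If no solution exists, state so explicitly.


The equation is x³ - 18y³ = -7. For fixed y, x³ = 18·y³ − 7, so a solution requires the RHS to be a perfect cube.
Strategy: iterate y from -30 to 30, compute RHS = 18·y³ − 7, and check whether it is a (positive or negative) perfect cube.
Check small values of y:
  y = 0: RHS = -7 is not a perfect cube.
  y = 1: RHS = 11 is not a perfect cube.
  y = -1: RHS = -25 is not a perfect cube.
  y = 2: RHS = 137 is not a perfect cube.
  y = -2: RHS = -151 is not a perfect cube.
  y = 3: RHS = 479 is not a perfect cube.
  y = -3: RHS = -493 is not a perfect cube.
Continuing the search up to |y| = 30 finds no solutions either.
No (x, y) in the scanned range satisfies the equation.

No integer solutions with |y| ≤ 30.


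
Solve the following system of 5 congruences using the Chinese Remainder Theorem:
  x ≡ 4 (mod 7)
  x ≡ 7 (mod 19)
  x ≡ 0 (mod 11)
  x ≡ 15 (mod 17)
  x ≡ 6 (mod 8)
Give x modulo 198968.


Product of moduli M = 7 · 19 · 11 · 17 · 8 = 198968.
Merge one congruence at a time:
  Start: x ≡ 4 (mod 7).
  Combine with x ≡ 7 (mod 19); new modulus lcm = 133.
    Write x = 4 + 7·t and substitute into x ≡ 7 (mod 19): 7·t ≡ 7 − 4 = 3 (mod 19).
    The inverse of 7 mod 19 is 11 (since 7·11 = 77 = 4·19 + 1), so t ≡ 11·3 = 33 ≡ 14 (mod 19).
    Then x = 4 + 7·14 = 102, valid modulo lcm(7, 19) = 133: x ≡ 102 (mod 133).
  Combine with x ≡ 0 (mod 11); new modulus lcm = 1463.
    Write x = 102 + 133·t and substitute into x ≡ 0 (mod 11): 133·t ≡ 0 − 102 = -102 (mod 11).
    Reduce coefficients mod 11: 1·t ≡ 8 (mod 11).
    So t ≡ 8 (mod 11).
    Then x = 102 + 133·8 = 1166, valid modulo lcm(133, 11) = 1463: x ≡ 1166 (mod 1463).
  Combine with x ≡ 15 (mod 17); new modulus lcm = 24871.
    Write x = 1166 + 1463·t and substitute into x ≡ 15 (mod 17): 1463·t ≡ 15 − 1166 = -1151 (mod 17).
    Reduce coefficients mod 17: 1·t ≡ 5 (mod 17).
    So t ≡ 5 (mod 17).
    Then x = 1166 + 1463·5 = 8481, valid modulo lcm(1463, 17) = 24871: x ≡ 8481 (mod 24871).
  Combine with x ≡ 6 (mod 8); new modulus lcm = 198968.
    Write x = 8481 + 24871·t and substitute into x ≡ 6 (mod 8): 24871·t ≡ 6 − 8481 = -8475 (mod 8).
    Reduce coefficients mod 8: 7·t ≡ 5 (mod 8).
    The inverse of 7 mod 8 is 7 (since 7·7 = 49 = 6·8 + 1), so t ≡ 7·5 = 35 ≡ 3 (mod 8).
    Then x = 8481 + 24871·3 = 83094, valid modulo lcm(24871, 8) = 198968: x ≡ 83094 (mod 198968).
Verify against each original: 83094 mod 7 = 4, 83094 mod 19 = 7, 83094 mod 11 = 0, 83094 mod 17 = 15, 83094 mod 8 = 6.

x ≡ 83094 (mod 198968).


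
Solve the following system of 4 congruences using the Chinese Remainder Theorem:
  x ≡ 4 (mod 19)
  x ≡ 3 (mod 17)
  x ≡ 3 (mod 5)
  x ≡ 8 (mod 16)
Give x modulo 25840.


Product of moduli M = 19 · 17 · 5 · 16 = 25840.
Merge one congruence at a time:
  Start: x ≡ 4 (mod 19).
  Combine with x ≡ 3 (mod 17); new modulus lcm = 323.
    Write x = 4 + 19·t and substitute into x ≡ 3 (mod 17): 19·t ≡ 3 − 4 = -1 (mod 17).
    Reduce coefficients mod 17: 2·t ≡ 16 (mod 17).
    The inverse of 2 mod 17 is 9 (since 2·9 = 18 = 1·17 + 1), so t ≡ 9·16 = 144 ≡ 8 (mod 17).
    Then x = 4 + 19·8 = 156, valid modulo lcm(19, 17) = 323: x ≡ 156 (mod 323).
  Combine with x ≡ 3 (mod 5); new modulus lcm = 1615.
    Write x = 156 + 323·t and substitute into x ≡ 3 (mod 5): 323·t ≡ 3 − 156 = -153 (mod 5).
    Reduce coefficients mod 5: 3·t ≡ 2 (mod 5).
    The inverse of 3 mod 5 is 2 (since 3·2 = 6 = 1·5 + 1), so t ≡ 2·2 = 4 ≡ 4 (mod 5).
    Then x = 156 + 323·4 = 1448, valid modulo lcm(323, 5) = 1615: x ≡ 1448 (mod 1615).
  Combine with x ≡ 8 (mod 16); new modulus lcm = 25840.
    Write x = 1448 + 1615·t and substitute into x ≡ 8 (mod 16): 1615·t ≡ 8 − 1448 = -1440 (mod 16).
    Reduce coefficients mod 16: 15·t ≡ 0 (mod 16).
    The inverse of 15 mod 16 is 15 (since 15·15 = 225 = 14·16 + 1), so t ≡ 15·0 = 0 ≡ 0 (mod 16).
    Then x = 1448 + 1615·0 = 1448, valid modulo lcm(1615, 16) = 25840: x ≡ 1448 (mod 25840).
Verify against each original: 1448 mod 19 = 4, 1448 mod 17 = 3, 1448 mod 5 = 3, 1448 mod 16 = 8.

x ≡ 1448 (mod 25840).


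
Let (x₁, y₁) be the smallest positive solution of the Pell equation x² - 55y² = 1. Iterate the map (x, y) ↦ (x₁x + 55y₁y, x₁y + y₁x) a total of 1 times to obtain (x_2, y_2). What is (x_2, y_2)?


Step 1: Find the fundamental solution (x₁, y₁) of x² - 55y² = 1.
  Expand √55 as a continued fraction. a₀ = ⌊√55⌋ = 7; iterate m_{k+1} = d_k·a_k − m_k, d_{k+1} = (55 − m_{k+1}²)/d_k, a_{k+1} = ⌊(a₀ + m_{k+1})/d_{k+1}⌋ (starting m₀ = 0, d₀ = 1), with convergents p_k = a_k·p_{k-1} + p_{k-2}, q_k = a_k·q_{k-1} + q_{k-2} (p₋₁ = 1, q₋₁ = 0):
  k = 0: a₀ = 7; p₀/q₀ = 7/1; p₀² − 55·q₀² = 49 − 55 = -6.
  k = 1: m = 7, d = 6, a = ⌊(7 + 7)/6⌋ = 2; p/q = (2·7 + 1)/(2·1 + 0) = 15/2; p² − 55·q² = 225 − 220 = 5.
  k = 2: m = 5, d = 5, a = ⌊(7 + 5)/5⌋ = 2; p/q = (2·15 + 7)/(2·2 + 1) = 37/5; p² − 55·q² = 1369 − 1375 = -6.
  k = 3: m = 5, d = 6, a = ⌊(7 + 5)/6⌋ = 2; p/q = (2·37 + 15)/(2·5 + 2) = 89/12; p² − 55·q² = 7921 − 7920 = 1.
  The first convergent with p² − 55·q² = 1 gives the fundamental solution (x₁, y₁) = (89, 12).
Step 2: Apply the recurrence (x_{n+1}, y_{n+1}) = (x₁x_n + 55y₁y_n, x₁y_n + y₁x_n) repeatedly.
  From (x_1, y_1) = (89, 12): x_2 = 89·89 + 55·12·12 = 15841; y_2 = 89·12 + 12·89 = 2136.
Step 3: Verify x_2² - 55·y_2² = 250937281 - 250937280 = 1 (should be 1). ✓

(x_1, y_1) = (89, 12); (x_2, y_2) = (15841, 2136).


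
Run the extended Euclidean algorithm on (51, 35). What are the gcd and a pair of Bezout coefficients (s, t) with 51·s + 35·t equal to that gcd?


Euclidean algorithm on (51, 35) — divide until remainder is 0:
  51 = 1 · 35 + 16
  35 = 2 · 16 + 3
  16 = 5 · 3 + 1
  3 = 3 · 1 + 0
gcd(51, 35) = 1.
Track Bezout coefficients alongside the remainders: start with r₀ = 51 = a·1 + b·0 (s = 1, t = 0) and r₁ = 35 = a·0 + b·1 (s = 0, t = 1); each new remainder r_{k+1} = r_{k-1} − q_k·r_k inherits s_{k+1} = s_{k-1} − q_k·s_k, t_{k+1} = t_{k-1} − q_k·t_k, so r_k = a·s_k + b·t_k at every step:
  q = 1: r = 16, s = 1 − 1·0 = 1, t = 0 − 1·1 = -1  (check: 51·1 + 35·(-1) = 16)
  q = 2: r = 3, s = 0 − 2·1 = -2, t = 1 − 2·(-1) = 3  (check: 51·(-2) + 35·3 = 3)
  q = 5: r = 1, s = 1 − 5·(-2) = 11, t = -1 − 5·3 = -16  (check: 51·11 + 35·(-16) = 1)
The row with r = 1 (the gcd) gives the Bezout coefficients s = 11, t = -16.
Result: 51 · (11) + 35 · (-16) = 1.

gcd(51, 35) = 1; s = 11, t = -16 (check: 51·11 + 35·(-16) = 1).


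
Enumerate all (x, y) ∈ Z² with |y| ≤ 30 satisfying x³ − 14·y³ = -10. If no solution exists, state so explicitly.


The equation is x³ - 14y³ = -10. For fixed y, x³ = 14·y³ − 10, so a solution requires the RHS to be a perfect cube.
Strategy: iterate y from -30 to 30, compute RHS = 14·y³ − 10, and check whether it is a (positive or negative) perfect cube.
Check small values of y:
  y = 0: RHS = -10 is not a perfect cube.
  y = 1: RHS = 4 is not a perfect cube.
  y = -1: RHS = -24 is not a perfect cube.
  y = 2: RHS = 102 is not a perfect cube.
  y = -2: RHS = -122 is not a perfect cube.
  y = 3: RHS = 368 is not a perfect cube.
  y = -3: RHS = -388 is not a perfect cube.
Continuing the search up to |y| = 30 finds no solutions either.
No (x, y) in the scanned range satisfies the equation.

No integer solutions with |y| ≤ 30.


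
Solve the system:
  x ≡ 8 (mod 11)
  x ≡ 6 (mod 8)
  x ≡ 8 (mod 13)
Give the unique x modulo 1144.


Moduli 11, 8, 13 are pairwise coprime; by CRT there is a unique solution modulo M = 11 · 8 · 13 = 1144.
Solve pairwise, accumulating the modulus:
  Start with x ≡ 8 (mod 11).
  Combine with x ≡ 6 (mod 8): since gcd(11, 8) = 1, we get a unique residue mod 88.
    Write x = 8 + 11·t and substitute into x ≡ 6 (mod 8): 11·t ≡ 6 − 8 = -2 (mod 8).
    Reduce coefficients mod 8: 3·t ≡ 6 (mod 8).
    The inverse of 3 mod 8 is 3 (since 3·3 = 9 = 1·8 + 1), so t ≡ 3·6 = 18 ≡ 2 (mod 8).
    Then x = 8 + 11·2 = 30, valid modulo lcm(11, 8) = 88: x ≡ 30 (mod 88).
  Combine with x ≡ 8 (mod 13): since gcd(88, 13) = 1, we get a unique residue mod 1144.
    Write x = 30 + 88·t and substitute into x ≡ 8 (mod 13): 88·t ≡ 8 − 30 = -22 (mod 13).
    Reduce coefficients mod 13: 10·t ≡ 4 (mod 13).
    The inverse of 10 mod 13 is 4 (since 10·4 = 40 = 3·13 + 1), so t ≡ 4·4 = 16 ≡ 3 (mod 13).
    Then x = 30 + 88·3 = 294, valid modulo lcm(88, 13) = 1144: x ≡ 294 (mod 1144).
Verify: 294 mod 11 = 8 ✓, 294 mod 8 = 6 ✓, 294 mod 13 = 8 ✓.

x ≡ 294 (mod 1144).


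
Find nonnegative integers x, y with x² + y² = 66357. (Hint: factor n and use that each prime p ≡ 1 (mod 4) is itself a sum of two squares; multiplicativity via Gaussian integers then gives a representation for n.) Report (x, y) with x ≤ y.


Step 1: Factor n = 66357 = 3^2 · 73 · 101.
Step 2: Check the mod-4 condition on each prime factor: 3 ≡ 3 (mod 4), exponent 2 (must be even); 73 ≡ 1 (mod 4), exponent 1; 101 ≡ 1 (mod 4), exponent 1.
All primes ≡ 3 (mod 4) appear to even exponent (or don't appear), so by the two-squares theorem n IS expressible as a sum of two squares.
Step 3: Build a representation. Group n = k² · m with k = 3 and m = 73 · 101 = 7373 (a product of primes ≡ 1 (mod 4)); a representation of m scales to one of n via (k·x)² + (k·y)² = k²(x² + y²). Each prime p ≡ 1 (mod 4) is itself a sum of two squares; find a² by testing p − a² for a perfect square:
  73: 73 − 1² = 72, 73 − 2² = 69, 73 − 3² = 64 = 8² ⇒ 73 = 3² + 8².
  101: 101 − 1² = 100 = 10² ⇒ 101 = 1² + 10².
  Combine using the Brahmagupta–Fibonacci identity (a² + b²)(c² + d²) = (ac − bd)² + (ad + bc)² = (ac + bd)² + (ad − bc)²:
  73 · 101 = 7373: from (3² + 8²)(1² + 10²), take (3·1 − 8·10, 3·10 + 8·1) = (3 − 80, 30 + 8) = (-77, 38); dropping signs (only squares matter) gives (77, 38); check 77² + 38² = 5929 + 1444 = 7373 ✓.
  Scale by k = 3: (3·77, 3·38) = (231, 114).
Step 4: Order so x ≤ y and verify: 114² + 231² = 12996 + 53361 = 66357 = n. ✓

n = 66357 = 114² + 231² (one valid representation with x ≤ y).


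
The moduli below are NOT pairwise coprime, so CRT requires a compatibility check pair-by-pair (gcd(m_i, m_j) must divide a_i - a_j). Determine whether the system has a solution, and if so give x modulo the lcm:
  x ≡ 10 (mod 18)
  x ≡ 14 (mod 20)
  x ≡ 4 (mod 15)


Moduli 18, 20, 15 are not pairwise coprime, so CRT works modulo lcm(m_i) when all pairwise compatibility conditions hold.
Pairwise compatibility: gcd(m_i, m_j) must divide a_i - a_j for every pair.
Merge one congruence at a time:
  Start: x ≡ 10 (mod 18).
  Combine with x ≡ 14 (mod 20): gcd(18, 20) = 2; 14 - 10 = 4, which IS divisible by 2, so compatible.
    Write x = 10 + 18·t and substitute into x ≡ 14 (mod 20): 18·t ≡ 14 − 10 = 4 (mod 20).
    Divide the congruence (and modulus) by g = 2: 9·t ≡ 2 (mod 10).
    The inverse of 9 mod 10 is 9 (since 9·9 = 81 = 8·10 + 1), so t ≡ 9·2 = 18 ≡ 8 (mod 10).
    Then x = 10 + 18·8 = 154, valid modulo lcm(18, 20) = 180: x ≡ 154 (mod 180).
  Combine with x ≡ 4 (mod 15): gcd(180, 15) = 15; 4 - 154 = -150, which IS divisible by 15, so compatible.
    Write x = 154 + 180·t and substitute into x ≡ 4 (mod 15): 180·t ≡ 4 − 154 = -150 (mod 15).
    Divide the congruence (and modulus) by g = 15: 12·t ≡ -10 (mod 1).
    Modulo 1 every t works; take t = 0.
    Then x = 154 + 180·0 = 154, valid modulo lcm(180, 15) = 180: x ≡ 154 (mod 180).
Verify: 154 mod 18 = 10, 154 mod 20 = 14, 154 mod 15 = 4.

x ≡ 154 (mod 180).


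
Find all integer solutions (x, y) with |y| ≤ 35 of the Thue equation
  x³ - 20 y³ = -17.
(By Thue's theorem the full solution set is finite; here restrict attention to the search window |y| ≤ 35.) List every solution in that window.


The equation is x³ - 20y³ = -17. For fixed y, x³ = 20·y³ − 17, so a solution requires the RHS to be a perfect cube.
Strategy: iterate y from -35 to 35, compute RHS = 20·y³ − 17, and check whether it is a (positive or negative) perfect cube.
Check small values of y:
  y = 0: RHS = -17 is not a perfect cube.
  y = 1: RHS = 3 is not a perfect cube.
  y = -1: RHS = -37 is not a perfect cube.
  y = 2: RHS = 143 is not a perfect cube.
  y = -2: RHS = -177 is not a perfect cube.
  y = 3: RHS = 523 is not a perfect cube.
  y = -3: RHS = -557 is not a perfect cube.
Continuing the search up to |y| = 35 finds no solutions either.
No (x, y) in the scanned range satisfies the equation.

No integer solutions with |y| ≤ 35.


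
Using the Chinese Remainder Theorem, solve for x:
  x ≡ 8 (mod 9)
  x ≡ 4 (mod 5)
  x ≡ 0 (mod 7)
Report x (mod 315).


Moduli 9, 5, 7 are pairwise coprime; by CRT there is a unique solution modulo M = 9 · 5 · 7 = 315.
Solve pairwise, accumulating the modulus:
  Start with x ≡ 8 (mod 9).
  Combine with x ≡ 4 (mod 5): since gcd(9, 5) = 1, we get a unique residue mod 45.
    Write x = 8 + 9·t and substitute into x ≡ 4 (mod 5): 9·t ≡ 4 − 8 = -4 (mod 5).
    Reduce coefficients mod 5: 4·t ≡ 1 (mod 5).
    The inverse of 4 mod 5 is 4 (since 4·4 = 16 = 3·5 + 1), so t ≡ 4·1 = 4 ≡ 4 (mod 5).
    Then x = 8 + 9·4 = 44, valid modulo lcm(9, 5) = 45: x ≡ 44 (mod 45).
  Combine with x ≡ 0 (mod 7): since gcd(45, 7) = 1, we get a unique residue mod 315.
    Write x = 44 + 45·t and substitute into x ≡ 0 (mod 7): 45·t ≡ 0 − 44 = -44 (mod 7).
    Reduce coefficients mod 7: 3·t ≡ 5 (mod 7).
    The inverse of 3 mod 7 is 5 (since 3·5 = 15 = 2·7 + 1), so t ≡ 5·5 = 25 ≡ 4 (mod 7).
    Then x = 44 + 45·4 = 224, valid modulo lcm(45, 7) = 315: x ≡ 224 (mod 315).
Verify: 224 mod 9 = 8 ✓, 224 mod 5 = 4 ✓, 224 mod 7 = 0 ✓.

x ≡ 224 (mod 315).


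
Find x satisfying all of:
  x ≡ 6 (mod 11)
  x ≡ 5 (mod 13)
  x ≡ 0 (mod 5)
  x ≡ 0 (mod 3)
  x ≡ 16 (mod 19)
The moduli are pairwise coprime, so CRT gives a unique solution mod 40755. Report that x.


Product of moduli M = 11 · 13 · 5 · 3 · 19 = 40755.
Merge one congruence at a time:
  Start: x ≡ 6 (mod 11).
  Combine with x ≡ 5 (mod 13); new modulus lcm = 143.
    Write x = 6 + 11·t and substitute into x ≡ 5 (mod 13): 11·t ≡ 5 − 6 = -1 (mod 13).
    Reduce coefficients mod 13: 11·t ≡ 12 (mod 13).
    The inverse of 11 mod 13 is 6 (since 11·6 = 66 = 5·13 + 1), so t ≡ 6·12 = 72 ≡ 7 (mod 13).
    Then x = 6 + 11·7 = 83, valid modulo lcm(11, 13) = 143: x ≡ 83 (mod 143).
  Combine with x ≡ 0 (mod 5); new modulus lcm = 715.
    Write x = 83 + 143·t and substitute into x ≡ 0 (mod 5): 143·t ≡ 0 − 83 = -83 (mod 5).
    Reduce coefficients mod 5: 3·t ≡ 2 (mod 5).
    The inverse of 3 mod 5 is 2 (since 3·2 = 6 = 1·5 + 1), so t ≡ 2·2 = 4 ≡ 4 (mod 5).
    Then x = 83 + 143·4 = 655, valid modulo lcm(143, 5) = 715: x ≡ 655 (mod 715).
  Combine with x ≡ 0 (mod 3); new modulus lcm = 2145.
    Write x = 655 + 715·t and substitute into x ≡ 0 (mod 3): 715·t ≡ 0 − 655 = -655 (mod 3).
    Reduce coefficients mod 3: 1·t ≡ 2 (mod 3).
    So t ≡ 2 (mod 3).
    Then x = 655 + 715·2 = 2085, valid modulo lcm(715, 3) = 2145: x ≡ 2085 (mod 2145).
  Combine with x ≡ 16 (mod 19); new modulus lcm = 40755.
    Write x = 2085 + 2145·t and substitute into x ≡ 16 (mod 19): 2145·t ≡ 16 − 2085 = -2069 (mod 19).
    Reduce coefficients mod 19: 17·t ≡ 2 (mod 19).
    The inverse of 17 mod 19 is 9 (since 17·9 = 153 = 8·19 + 1), so t ≡ 9·2 = 18 ≡ 18 (mod 19).
    Then x = 2085 + 2145·18 = 40695, valid modulo lcm(2145, 19) = 40755: x ≡ 40695 (mod 40755).
Verify against each original: 40695 mod 11 = 6, 40695 mod 13 = 5, 40695 mod 5 = 0, 40695 mod 3 = 0, 40695 mod 19 = 16.

x ≡ 40695 (mod 40755).
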